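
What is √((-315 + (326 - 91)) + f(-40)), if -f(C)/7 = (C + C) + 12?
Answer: 6*√11 ≈ 19.900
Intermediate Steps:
f(C) = -84 - 14*C (f(C) = -7*((C + C) + 12) = -7*(2*C + 12) = -7*(12 + 2*C) = -84 - 14*C)
√((-315 + (326 - 91)) + f(-40)) = √((-315 + (326 - 91)) + (-84 - 14*(-40))) = √((-315 + 235) + (-84 + 560)) = √(-80 + 476) = √396 = 6*√11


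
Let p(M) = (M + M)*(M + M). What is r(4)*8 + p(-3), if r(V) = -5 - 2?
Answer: -20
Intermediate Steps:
r(V) = -7
p(M) = 4*M² (p(M) = (2*M)*(2*M) = 4*M²)
r(4)*8 + p(-3) = -7*8 + 4*(-3)² = -56 + 4*9 = -56 + 36 = -20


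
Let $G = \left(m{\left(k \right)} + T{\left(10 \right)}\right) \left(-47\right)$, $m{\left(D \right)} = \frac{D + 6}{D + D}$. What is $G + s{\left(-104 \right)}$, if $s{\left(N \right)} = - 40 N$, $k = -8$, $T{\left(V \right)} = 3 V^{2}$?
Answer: $- \frac{79567}{8} \approx -9945.9$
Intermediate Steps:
$m{\left(D \right)} = \frac{6 + D}{2 D}$
$G = - \frac{112847}{8}$ ($G = \left(\frac{6 - 8}{2 \left(-8\right)} + 3 \cdot 10^{2}\right) \left(-47\right) = \left(\frac{1}{2} \left(- \frac{1}{8}\right) \left(-2\right) + 3 \cdot 100\right) \left(-47\right) = \left(\frac{1}{8} + 300\right) \left(-47\right) = \frac{2401}{8} \left(-47\right) = - \frac{112847}{8} \approx -14106.0$)
$G + s{\left(-104 \right)} = - \frac{112847}{8} - -4160 = - \frac{112847}{8} + 4160 = - \frac{79567}{8}$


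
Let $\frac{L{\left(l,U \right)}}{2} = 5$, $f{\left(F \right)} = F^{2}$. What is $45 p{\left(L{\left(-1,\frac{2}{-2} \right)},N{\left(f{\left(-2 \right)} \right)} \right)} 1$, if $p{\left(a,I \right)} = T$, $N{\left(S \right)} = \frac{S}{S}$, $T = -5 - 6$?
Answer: $-495$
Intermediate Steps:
$L{\left(l,U \right)} = 10$ ($L{\left(l,U \right)} = 2 \cdot 5 = 10$)
$T = -11$ ($T = -5 - 6 = -11$)
$N{\left(S \right)} = 1$
$p{\left(a,I \right)} = -11$
$45 p{\left(L{\left(-1,\frac{2}{-2} \right)},N{\left(f{\left(-2 \right)} \right)} \right)} 1 = 45 \left(-11\right) 1 = \left(-495\right) 1 = -495$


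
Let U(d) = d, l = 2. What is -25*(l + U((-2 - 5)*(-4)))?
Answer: -750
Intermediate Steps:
-25*(l + U((-2 - 5)*(-4))) = -25*(2 + (-2 - 5)*(-4)) = -25*(2 - 7*(-4)) = -25*(2 + 28) = -25*30 = -750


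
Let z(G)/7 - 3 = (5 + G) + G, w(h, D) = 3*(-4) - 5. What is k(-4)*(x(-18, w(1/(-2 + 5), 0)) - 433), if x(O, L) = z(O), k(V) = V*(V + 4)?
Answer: 0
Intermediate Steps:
w(h, D) = -17 (w(h, D) = -12 - 5 = -17)
z(G) = 56 + 14*G (z(G) = 21 + 7*((5 + G) + G) = 21 + 7*(5 + 2*G) = 21 + (35 + 14*G) = 56 + 14*G)
k(V) = V*(4 + V)
x(O, L) = 56 + 14*O
k(-4)*(x(-18, w(1/(-2 + 5), 0)) - 433) = (-4*(4 - 4))*((56 + 14*(-18)) - 433) = (-4*0)*((56 - 252) - 433) = 0*(-196 - 433) = 0*(-629) = 0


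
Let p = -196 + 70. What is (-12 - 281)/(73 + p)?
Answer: 293/53 ≈ 5.5283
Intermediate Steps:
p = -126
(-12 - 281)/(73 + p) = (-12 - 281)/(73 - 126) = -293/(-53) = -293*(-1/53) = 293/53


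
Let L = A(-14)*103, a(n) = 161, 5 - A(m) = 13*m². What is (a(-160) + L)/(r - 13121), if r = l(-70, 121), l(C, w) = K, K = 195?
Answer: 130884/6463 ≈ 20.251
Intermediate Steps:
A(m) = 5 - 13*m²
l(C, w) = 195
r = 195
L = -261929 (L = (5 - 13*(-14)²)*103 = (5 - 13*196)*103 = (5 - 2548)*103 = -2543*103 = -261929)
(a(-160) + L)/(r - 13121) = (161 - 261929)/(195 - 13121) = -261768/(-12926) = -261768*(-1/12926) = 130884/6463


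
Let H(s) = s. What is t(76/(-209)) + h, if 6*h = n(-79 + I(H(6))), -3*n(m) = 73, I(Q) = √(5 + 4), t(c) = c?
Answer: -875/198 ≈ -4.4192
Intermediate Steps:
I(Q) = 3 (I(Q) = √9 = 3)
n(m) = -73/3 (n(m) = -⅓*73 = -73/3)
h = -73/18 (h = (⅙)*(-73/3) = -73/18 ≈ -4.0556)
t(76/(-209)) + h = 76/(-209) - 73/18 = 76*(-1/209) - 73/18 = -4/11 - 73/18 = -875/198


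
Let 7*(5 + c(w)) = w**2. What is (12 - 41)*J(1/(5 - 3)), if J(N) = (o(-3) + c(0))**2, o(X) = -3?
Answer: -1856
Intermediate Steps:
c(w) = -5 + w**2/7
J(N) = 64 (J(N) = (-3 + (-5 + (1/7)*0**2))**2 = (-3 + (-5 + (1/7)*0))**2 = (-3 + (-5 + 0))**2 = (-3 - 5)**2 = (-8)**2 = 64)
(12 - 41)*J(1/(5 - 3)) = (12 - 41)*64 = -29*64 = -1856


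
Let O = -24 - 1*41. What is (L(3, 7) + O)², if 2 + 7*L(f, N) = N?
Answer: 202500/49 ≈ 4132.7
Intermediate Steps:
L(f, N) = -2/7 + N/7
O = -65 (O = -24 - 41 = -65)
(L(3, 7) + O)² = ((-2/7 + (⅐)*7) - 65)² = ((-2/7 + 1) - 65)² = (5/7 - 65)² = (-450/7)² = 202500/49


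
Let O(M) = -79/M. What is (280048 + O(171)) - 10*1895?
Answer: 44647679/171 ≈ 2.6110e+5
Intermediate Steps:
(280048 + O(171)) - 10*1895 = (280048 - 79/171) - 10*1895 = (280048 - 79*1/171) - 18950 = (280048 - 79/171) - 18950 = 47888129/171 - 18950 = 44647679/171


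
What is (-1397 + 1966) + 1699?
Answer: 2268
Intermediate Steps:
(-1397 + 1966) + 1699 = 569 + 1699 = 2268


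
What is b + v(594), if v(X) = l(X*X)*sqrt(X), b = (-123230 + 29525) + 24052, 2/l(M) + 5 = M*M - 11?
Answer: -69653 + 3*sqrt(66)/62246621440 ≈ -69653.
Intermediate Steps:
l(M) = 2/(-16 + M**2) (l(M) = 2/(-5 + (M*M - 11)) = 2/(-5 + (M**2 - 11)) = 2/(-5 + (-11 + M**2)) = 2/(-16 + M**2))
b = -69653 (b = -93705 + 24052 = -69653)
v(X) = 2*sqrt(X)/(-16 + X**4) (v(X) = (2/(-16 + (X*X)**2))*sqrt(X) = (2/(-16 + (X**2)**2))*sqrt(X) = (2/(-16 + X**4))*sqrt(X) = 2*sqrt(X)/(-16 + X**4))
b + v(594) = -69653 + 2*sqrt(594)/(-16 + 594**4) = -69653 + 2*(3*sqrt(66))/(-16 + 124493242896) = -69653 + 2*(3*sqrt(66))/124493242880 = -69653 + 2*(3*sqrt(66))*(1/124493242880) = -69653 + 3*sqrt(66)/62246621440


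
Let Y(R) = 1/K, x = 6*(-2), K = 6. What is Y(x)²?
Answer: 1/36 ≈ 0.027778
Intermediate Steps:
x = -12
Y(R) = ⅙ (Y(R) = 1/6 = ⅙)
Y(x)² = (⅙)² = 1/36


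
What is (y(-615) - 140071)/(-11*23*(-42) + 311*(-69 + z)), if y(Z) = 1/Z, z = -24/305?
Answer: 5254763626/407318067 ≈ 12.901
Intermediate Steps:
z = -24/305 (z = -24*1/305 = -24/305 ≈ -0.078689)
(y(-615) - 140071)/(-11*23*(-42) + 311*(-69 + z)) = (1/(-615) - 140071)/(-11*23*(-42) + 311*(-69 - 24/305)) = (-1/615 - 140071)/(-253*(-42) + 311*(-21069/305)) = -86143666/(615*(10626 - 6552459/305)) = -86143666/(615*(-3311529/305)) = -86143666/615*(-305/3311529) = 5254763626/407318067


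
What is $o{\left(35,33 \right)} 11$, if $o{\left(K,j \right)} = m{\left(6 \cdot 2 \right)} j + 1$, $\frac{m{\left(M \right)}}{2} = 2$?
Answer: $1463$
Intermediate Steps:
$m{\left(M \right)} = 4$ ($m{\left(M \right)} = 2 \cdot 2 = 4$)
$o{\left(K,j \right)} = 1 + 4 j$ ($o{\left(K,j \right)} = 4 j + 1 = 1 + 4 j$)
$o{\left(35,33 \right)} 11 = \left(1 + 4 \cdot 33\right) 11 = \left(1 + 132\right) 11 = 133 \cdot 11 = 1463$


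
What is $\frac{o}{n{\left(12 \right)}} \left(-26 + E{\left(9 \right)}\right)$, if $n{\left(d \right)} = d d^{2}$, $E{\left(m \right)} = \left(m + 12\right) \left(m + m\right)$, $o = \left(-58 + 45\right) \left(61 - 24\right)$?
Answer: $- \frac{5291}{54} \approx -97.981$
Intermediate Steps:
$o = -481$ ($o = \left(-13\right) 37 = -481$)
$E{\left(m \right)} = 2 m \left(12 + m\right)$ ($E{\left(m \right)} = \left(12 + m\right) 2 m = 2 m \left(12 + m\right)$)
$n{\left(d \right)} = d^{3}$
$\frac{o}{n{\left(12 \right)}} \left(-26 + E{\left(9 \right)}\right) = - \frac{481}{12^{3}} \left(-26 + 2 \cdot 9 \left(12 + 9\right)\right) = - \frac{481}{1728} \left(-26 + 2 \cdot 9 \cdot 21\right) = \left(-481\right) \frac{1}{1728} \left(-26 + 378\right) = \left(- \frac{481}{1728}\right) 352 = - \frac{5291}{54}$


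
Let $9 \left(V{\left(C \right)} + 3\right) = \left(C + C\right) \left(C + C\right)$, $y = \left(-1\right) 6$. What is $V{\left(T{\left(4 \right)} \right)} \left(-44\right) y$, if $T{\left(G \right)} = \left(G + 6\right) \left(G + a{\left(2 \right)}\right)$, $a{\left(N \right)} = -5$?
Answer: $\frac{32824}{3} \approx 10941.0$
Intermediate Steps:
$y = -6$
$T{\left(G \right)} = \left(-5 + G\right) \left(6 + G\right)$ ($T{\left(G \right)} = \left(G + 6\right) \left(G - 5\right) = \left(6 + G\right) \left(-5 + G\right) = \left(-5 + G\right) \left(6 + G\right)$)
$V{\left(C \right)} = -3 + \frac{4 C^{2}}{9}$ ($V{\left(C \right)} = -3 + \frac{\left(C + C\right) \left(C + C\right)}{9} = -3 + \frac{2 C 2 C}{9} = -3 + \frac{4 C^{2}}{9}$)
$V{\left(T{\left(4 \right)} \right)} \left(-44\right) y = \left(-3 + \frac{4 \left(-30 + 4 + 4^{2}\right)^{2}}{9}\right) \left(-44\right) \left(-6\right) = \left(-3 + \frac{4 \left(-30 + 4 + 16\right)^{2}}{9}\right) \left(-44\right) \left(-6\right) = \left(-3 + \frac{4 \left(-10\right)^{2}}{9}\right) \left(-44\right) \left(-6\right) = \left(-3 + \frac{4}{9} \cdot 100\right) \left(-44\right) \left(-6\right) = \left(-3 + \frac{400}{9}\right) \left(-44\right) \left(-6\right) = \frac{373}{9} \left(-44\right) \left(-6\right) = \left(- \frac{16412}{9}\right) \left(-6\right) = \frac{32824}{3}$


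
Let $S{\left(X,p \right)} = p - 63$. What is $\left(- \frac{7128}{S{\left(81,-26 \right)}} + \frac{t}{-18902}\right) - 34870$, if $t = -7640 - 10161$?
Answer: $- \frac{58524716115}{1682278} \approx -34789.0$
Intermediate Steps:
$t = -17801$ ($t = -7640 - 10161 = -17801$)
$S{\left(X,p \right)} = -63 + p$ ($S{\left(X,p \right)} = p + \left(-75 + 12\right) = p - 63 = -63 + p$)
$\left(- \frac{7128}{S{\left(81,-26 \right)}} + \frac{t}{-18902}\right) - 34870 = \left(- \frac{7128}{-63 - 26} - \frac{17801}{-18902}\right) - 34870 = \left(- \frac{7128}{-89} - - \frac{17801}{18902}\right) - 34870 = \left(\left(-7128\right) \left(- \frac{1}{89}\right) + \frac{17801}{18902}\right) - 34870 = \left(\frac{7128}{89} + \frac{17801}{18902}\right) - 34870 = \frac{136317745}{1682278} - 34870 = - \frac{58524716115}{1682278}$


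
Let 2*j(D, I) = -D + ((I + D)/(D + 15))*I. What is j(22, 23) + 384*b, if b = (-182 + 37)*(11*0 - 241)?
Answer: 992997341/74 ≈ 1.3419e+7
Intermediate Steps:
j(D, I) = -D/2 + I*(D + I)/(2*(15 + D)) (j(D, I) = (-D + ((I + D)/(D + 15))*I)/2 = (-D + ((D + I)/(15 + D))*I)/2 = (-D + I*(D + I)/(15 + D))/2 = -D/2 + I*(D + I)/(2*(15 + D)))
b = 34945 (b = -145*(0 - 241) = -145*(-241) = 34945)
j(22, 23) + 384*b = (23² - 1*22² - 15*22 + 22*23)/(2*(15 + 22)) + 384*34945 = (½)*(529 - 1*484 - 330 + 506)/37 + 13418880 = (½)*(1/37)*(529 - 484 - 330 + 506) + 13418880 = (½)*(1/37)*221 + 13418880 = 221/74 + 13418880 = 992997341/74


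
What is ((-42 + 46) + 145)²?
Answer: 22201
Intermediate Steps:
((-42 + 46) + 145)² = (4 + 145)² = 149² = 22201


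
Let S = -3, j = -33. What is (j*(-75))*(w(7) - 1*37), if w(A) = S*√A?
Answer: -91575 - 7425*√7 ≈ -1.1122e+5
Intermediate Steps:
w(A) = -3*√A
(j*(-75))*(w(7) - 1*37) = (-33*(-75))*(-3*√7 - 1*37) = 2475*(-3*√7 - 37) = 2475*(-37 - 3*√7) = -91575 - 7425*√7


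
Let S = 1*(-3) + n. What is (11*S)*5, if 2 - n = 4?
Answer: -275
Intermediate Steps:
n = -2 (n = 2 - 1*4 = 2 - 4 = -2)
S = -5 (S = 1*(-3) - 2 = -3 - 2 = -5)
(11*S)*5 = (11*(-5))*5 = -55*5 = -275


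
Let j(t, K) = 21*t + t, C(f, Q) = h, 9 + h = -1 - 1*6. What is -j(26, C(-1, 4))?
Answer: -572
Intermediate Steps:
h = -16 (h = -9 + (-1 - 1*6) = -9 + (-1 - 6) = -9 - 7 = -16)
C(f, Q) = -16
j(t, K) = 22*t
-j(26, C(-1, 4)) = -22*26 = -1*572 = -572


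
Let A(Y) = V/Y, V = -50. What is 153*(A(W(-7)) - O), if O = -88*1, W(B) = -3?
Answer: 16014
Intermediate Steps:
A(Y) = -50/Y
O = -88
153*(A(W(-7)) - O) = 153*(-50/(-3) - 1*(-88)) = 153*(-50*(-⅓) + 88) = 153*(50/3 + 88) = 153*(314/3) = 16014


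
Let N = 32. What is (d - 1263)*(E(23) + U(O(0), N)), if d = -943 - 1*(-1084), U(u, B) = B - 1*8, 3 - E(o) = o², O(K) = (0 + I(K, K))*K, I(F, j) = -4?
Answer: 563244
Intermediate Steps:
O(K) = -4*K (O(K) = (0 - 4)*K = -4*K)
E(o) = 3 - o²
U(u, B) = -8 + B (U(u, B) = B - 8 = -8 + B)
d = 141 (d = -943 + 1084 = 141)
(d - 1263)*(E(23) + U(O(0), N)) = (141 - 1263)*((3 - 1*23²) + (-8 + 32)) = -1122*((3 - 1*529) + 24) = -1122*((3 - 529) + 24) = -1122*(-526 + 24) = -1122*(-502) = 563244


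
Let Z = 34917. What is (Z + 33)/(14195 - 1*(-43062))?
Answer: 34950/57257 ≈ 0.61041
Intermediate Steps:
(Z + 33)/(14195 - 1*(-43062)) = (34917 + 33)/(14195 - 1*(-43062)) = 34950/(14195 + 43062) = 34950/57257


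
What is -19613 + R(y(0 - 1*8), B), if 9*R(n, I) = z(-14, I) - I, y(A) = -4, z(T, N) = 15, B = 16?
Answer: -176518/9 ≈ -19613.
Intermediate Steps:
R(n, I) = 5/3 - I/9 (R(n, I) = (15 - I)/9 = 5/3 - I/9)
-19613 + R(y(0 - 1*8), B) = -19613 + (5/3 - ⅑*16) = -19613 + (5/3 - 16/9) = -19613 - ⅑ = -176518/9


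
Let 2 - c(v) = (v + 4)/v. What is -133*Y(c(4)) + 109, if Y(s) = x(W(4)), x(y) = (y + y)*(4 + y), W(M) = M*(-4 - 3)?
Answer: -178643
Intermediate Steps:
W(M) = -7*M (W(M) = M*(-7) = -7*M)
c(v) = 2 - (4 + v)/v (c(v) = 2 - (v + 4)/v = 2 - (4 + v)/v)
x(y) = 2*y*(4 + y) (x(y) = (2*y)*(4 + y) = 2*y*(4 + y))
Y(s) = 1344 (Y(s) = 2*(-7*4)*(4 - 7*4) = 2*(-28)*(4 - 28) = 2*(-28)*(-24) = 1344)
-133*Y(c(4)) + 109 = -133*1344 + 109 = -178752 + 109 = -178643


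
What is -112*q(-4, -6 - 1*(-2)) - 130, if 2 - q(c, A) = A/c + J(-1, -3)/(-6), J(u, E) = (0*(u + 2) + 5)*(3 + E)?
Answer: -242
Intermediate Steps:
J(u, E) = 15 + 5*E (J(u, E) = (0*(2 + u) + 5)*(3 + E) = (0 + 5)*(3 + E) = 5*(3 + E) = 15 + 5*E)
q(c, A) = 2 - A/c (q(c, A) = 2 - (A/c + (15 + 5*(-3))/(-6)) = 2 - (A/c + (15 - 15)*(-⅙)) = 2 - (A/c + 0*(-⅙)) = 2 - (A/c + 0) = 2 - A/c)
-112*q(-4, -6 - 1*(-2)) - 130 = -112*(2 - 1*(-6 - 1*(-2))/(-4)) - 130 = -112*(2 - 1*(-6 + 2)*(-¼)) - 130 = -112*(2 - 1*(-4)*(-¼)) - 130 = -112*(2 - 1) - 130 = -112*1 - 130 = -112 - 130 = -242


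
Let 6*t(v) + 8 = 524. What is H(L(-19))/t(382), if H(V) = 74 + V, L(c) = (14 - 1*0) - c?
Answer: 107/86 ≈ 1.2442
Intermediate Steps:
t(v) = 86 (t(v) = -4/3 + (⅙)*524 = -4/3 + 262/3 = 86)
L(c) = 14 - c (L(c) = (14 + 0) - c = 14 - c)
H(L(-19))/t(382) = (74 + (14 - 1*(-19)))/86 = (74 + (14 + 19))*(1/86) = (74 + 33)*(1/86) = 107*(1/86) = 107/86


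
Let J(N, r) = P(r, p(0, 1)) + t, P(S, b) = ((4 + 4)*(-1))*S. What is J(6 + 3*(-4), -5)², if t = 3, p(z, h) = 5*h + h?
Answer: 1849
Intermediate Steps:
p(z, h) = 6*h
P(S, b) = -8*S (P(S, b) = (8*(-1))*S = -8*S)
J(N, r) = 3 - 8*r (J(N, r) = -8*r + 3 = 3 - 8*r)
J(6 + 3*(-4), -5)² = (3 - 8*(-5))² = (3 + 40)² = 43² = 1849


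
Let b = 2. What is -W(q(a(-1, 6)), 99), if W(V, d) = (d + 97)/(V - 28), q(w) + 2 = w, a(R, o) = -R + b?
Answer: 196/27 ≈ 7.2593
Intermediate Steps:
a(R, o) = 2 - R (a(R, o) = -R + 2 = 2 - R)
q(w) = -2 + w
W(V, d) = (97 + d)/(-28 + V)
-W(q(a(-1, 6)), 99) = -(97 + 99)/(-28 + (-2 + (2 - 1*(-1)))) = -196/(-28 + (-2 + (2 + 1))) = -196/(-28 + (-2 + 3)) = -196/(-28 + 1) = -196/(-27) = -(-1)*196/27 = -1*(-196/27) = 196/27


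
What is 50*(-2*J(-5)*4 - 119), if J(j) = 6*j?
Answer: 6050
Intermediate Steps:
50*(-2*J(-5)*4 - 119) = 50*(-12*(-5)*4 - 119) = 50*(-2*(-30)*4 - 119) = 50*(60*4 - 119) = 50*(240 - 119) = 50*121 = 6050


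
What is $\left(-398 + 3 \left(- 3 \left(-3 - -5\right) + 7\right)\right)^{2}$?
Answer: $156025$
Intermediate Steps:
$\left(-398 + 3 \left(- 3 \left(-3 - -5\right) + 7\right)\right)^{2} = \left(-398 + 3 \left(- 3 \left(-3 + 5\right) + 7\right)\right)^{2} = \left(-398 + 3 \left(\left(-3\right) 2 + 7\right)\right)^{2} = \left(-398 + 3 \left(-6 + 7\right)\right)^{2} = \left(-398 + 3 \cdot 1\right)^{2} = \left(-398 + 3\right)^{2} = \left(-395\right)^{2} = 156025$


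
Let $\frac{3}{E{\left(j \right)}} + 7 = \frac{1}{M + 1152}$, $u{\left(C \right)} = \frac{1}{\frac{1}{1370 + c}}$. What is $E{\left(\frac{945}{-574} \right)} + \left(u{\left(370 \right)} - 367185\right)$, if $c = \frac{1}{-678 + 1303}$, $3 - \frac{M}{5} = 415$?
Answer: $- \frac{484476806006}{1324375} \approx -3.6582 \cdot 10^{5}$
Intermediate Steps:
$M = -2060$ ($M = 15 - 2075 = -2060$)
$c = \frac{1}{625} \approx 0.0016$
$u{\left(C \right)} = \frac{856251}{625}$ ($u{\left(C \right)} = \frac{1}{\frac{1}{1370 + \frac{1}{625}}} = \frac{1}{\frac{1}{\frac{856251}{625}}} = \frac{1}{\frac{625}{856251}} = \frac{856251}{625}$)
$E{\left(j \right)} = - \frac{908}{2119}$ ($E{\left(j \right)} = \frac{3}{-7 + \frac{1}{-2060 + 1152}} = \frac{3}{-7 + \frac{1}{-908}} = \frac{3}{-7 - \frac{1}{908}} = \frac{3}{- \frac{6357}{908}} = 3 \left(- \frac{908}{6357}\right) = - \frac{908}{2119}$)
$E{\left(\frac{945}{-574} \right)} + \left(u{\left(370 \right)} - 367185\right) = - \frac{908}{2119} + \left(\frac{856251}{625} - 367185\right) = - \frac{908}{2119} - \frac{228634374}{625} = - \frac{484476806006}{1324375}$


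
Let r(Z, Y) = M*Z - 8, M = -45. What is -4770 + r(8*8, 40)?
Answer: -7658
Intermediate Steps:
r(Z, Y) = -8 - 45*Z (r(Z, Y) = -45*Z - 8 = -8 - 45*Z)
-4770 + r(8*8, 40) = -4770 + (-8 - 360*8) = -4770 + (-8 - 45*64) = -4770 + (-8 - 2880) = -4770 - 2888 = -7658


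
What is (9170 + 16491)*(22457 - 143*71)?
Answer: 315732944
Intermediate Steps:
(9170 + 16491)*(22457 - 143*71) = 25661*(22457 - 10153) = 25661*12304 = 315732944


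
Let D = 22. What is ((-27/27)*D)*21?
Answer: -462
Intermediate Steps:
((-27/27)*D)*21 = (-27/27*22)*21 = (-27*1/27*22)*21 = -1*22*21 = -22*21 = -462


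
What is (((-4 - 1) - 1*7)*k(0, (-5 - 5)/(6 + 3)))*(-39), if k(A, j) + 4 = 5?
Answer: 468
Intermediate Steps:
k(A, j) = 1 (k(A, j) = -4 + 5 = 1)
(((-4 - 1) - 1*7)*k(0, (-5 - 5)/(6 + 3)))*(-39) = (((-4 - 1) - 1*7)*1)*(-39) = ((-5 - 7)*1)*(-39) = -12*1*(-39) = -12*(-39) = 468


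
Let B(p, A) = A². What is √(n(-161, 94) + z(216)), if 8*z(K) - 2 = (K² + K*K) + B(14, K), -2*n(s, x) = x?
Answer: 13*√413/2 ≈ 132.10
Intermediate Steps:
n(s, x) = -x/2
z(K) = ¼ + 3*K²/8 (z(K) = ¼ + ((K² + K*K) + K²)/8 = ¼ + ((K² + K²) + K²)/8 = ¼ + (2*K² + K²)/8 = ¼ + (3*K²)/8 = ¼ + 3*K²/8)
√(n(-161, 94) + z(216)) = √(-½*94 + (¼ + (3/8)*216²)) = √(-47 + (¼ + (3/8)*46656)) = √(-47 + (¼ + 17496)) = √(-47 + 69985/4) = √(69797/4) = 13*√413/2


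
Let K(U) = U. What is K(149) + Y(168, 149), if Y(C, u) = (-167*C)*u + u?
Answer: -4180046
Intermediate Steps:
Y(C, u) = u - 167*C*u (Y(C, u) = -167*C*u + u = u - 167*C*u)
K(149) + Y(168, 149) = 149 + 149*(1 - 167*168) = 149 + 149*(1 - 28056) = 149 + 149*(-28055) = 149 - 4180195 = -4180046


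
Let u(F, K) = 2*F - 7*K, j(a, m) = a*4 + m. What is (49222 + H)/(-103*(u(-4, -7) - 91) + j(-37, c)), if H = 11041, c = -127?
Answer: 60263/4875 ≈ 12.362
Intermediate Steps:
j(a, m) = m + 4*a (j(a, m) = 4*a + m = m + 4*a)
u(F, K) = -7*K + 2*F
(49222 + H)/(-103*(u(-4, -7) - 91) + j(-37, c)) = (49222 + 11041)/(-103*((-7*(-7) + 2*(-4)) - 91) + (-127 + 4*(-37))) = 60263/(-103*((49 - 8) - 91) + (-127 - 148)) = 60263/(-103*(41 - 91) - 275) = 60263/(-103*(-50) - 275) = 60263/(5150 - 275) = 60263/4875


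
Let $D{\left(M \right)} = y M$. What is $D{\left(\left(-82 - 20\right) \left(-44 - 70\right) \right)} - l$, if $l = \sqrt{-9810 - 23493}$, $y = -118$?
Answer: $-1372104 - i \sqrt{33303} \approx -1.3721 \cdot 10^{6} - 182.49 i$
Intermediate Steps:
$l = i \sqrt{33303}$ ($l = \sqrt{-33303} = i \sqrt{33303} \approx 182.49 i$)
$D{\left(M \right)} = - 118 M$
$D{\left(\left(-82 - 20\right) \left(-44 - 70\right) \right)} - l = - 118 \left(-82 - 20\right) \left(-44 - 70\right) - i \sqrt{33303} = - 118 \left(\left(-102\right) \left(-114\right)\right) - i \sqrt{33303} = \left(-118\right) 11628 - i \sqrt{33303} = -1372104 - i \sqrt{33303}$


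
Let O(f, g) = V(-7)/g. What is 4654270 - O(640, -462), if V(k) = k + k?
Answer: 153590909/33 ≈ 4.6543e+6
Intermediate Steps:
V(k) = 2*k
O(f, g) = -14/g (O(f, g) = (2*(-7))/g = -14/g)
4654270 - O(640, -462) = 4654270 - (-14)/(-462) = 4654270 - (-14)*(-1)/462 = 4654270 - 1*1/33 = 4654270 - 1/33 = 153590909/33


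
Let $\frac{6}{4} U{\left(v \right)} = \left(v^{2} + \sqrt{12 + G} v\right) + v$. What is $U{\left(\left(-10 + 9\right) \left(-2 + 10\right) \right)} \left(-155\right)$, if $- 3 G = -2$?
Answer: $- \frac{17360}{3} + \frac{2480 \sqrt{114}}{9} \approx -2844.5$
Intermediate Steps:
$G = \frac{2}{3}$ ($G = \left(- \frac{1}{3}\right) \left(-2\right) = \frac{2}{3} \approx 0.66667$)
$U{\left(v \right)} = \frac{2 v}{3} + \frac{2 v^{2}}{3} + \frac{2 v \sqrt{114}}{9}$ ($U{\left(v \right)} = \frac{2 \left(\left(v^{2} + \sqrt{12 + \frac{2}{3}} v\right) + v\right)}{3} = \frac{2 \left(\left(v^{2} + \sqrt{\frac{38}{3}} v\right) + v\right)}{3} = \frac{2 \left(\left(v^{2} + \frac{\sqrt{114}}{3} v\right) + v\right)}{3} = \frac{2 \left(\left(v^{2} + \frac{v \sqrt{114}}{3}\right) + v\right)}{3} = \frac{2 \left(v + v^{2} + \frac{v \sqrt{114}}{3}\right)}{3} = \frac{2 v}{3} + \frac{2 v^{2}}{3} + \frac{2 v \sqrt{114}}{9}$)
$U{\left(\left(-10 + 9\right) \left(-2 + 10\right) \right)} \left(-155\right) = \frac{2 \left(-10 + 9\right) \left(-2 + 10\right) \left(3 + \sqrt{114} + 3 \left(-10 + 9\right) \left(-2 + 10\right)\right)}{9} \left(-155\right) = \frac{2 \left(\left(-1\right) 8\right) \left(3 + \sqrt{114} + 3 \left(\left(-1\right) 8\right)\right)}{9} \left(-155\right) = \frac{2}{9} \left(-8\right) \left(3 + \sqrt{114} + 3 \left(-8\right)\right) \left(-155\right) = \frac{2}{9} \left(-8\right) \left(3 + \sqrt{114} - 24\right) \left(-155\right) = \frac{2}{9} \left(-8\right) \left(-21 + \sqrt{114}\right) \left(-155\right) = \left(\frac{112}{3} - \frac{16 \sqrt{114}}{9}\right) \left(-155\right) = - \frac{17360}{3} + \frac{2480 \sqrt{114}}{9}$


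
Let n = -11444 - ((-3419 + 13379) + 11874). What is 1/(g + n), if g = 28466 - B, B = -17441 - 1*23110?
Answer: 1/35739 ≈ 2.7981e-5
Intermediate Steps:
B = -40551 (B = -17441 - 23110 = -40551)
g = 69017 (g = 28466 - 1*(-40551) = 28466 + 40551 = 69017)
n = -33278 (n = -11444 - (9960 + 11874) = -11444 - 1*21834 = -11444 - 21834 = -33278)
1/(g + n) = 1/(69017 - 33278) = 1/35739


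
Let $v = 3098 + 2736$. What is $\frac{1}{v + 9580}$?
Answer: $\frac{1}{15414} \approx 6.4876 \cdot 10^{-5}$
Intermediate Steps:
$v = 5834$
$\frac{1}{v + 9580} = \frac{1}{5834 + 9580} = \frac{1}{15414}$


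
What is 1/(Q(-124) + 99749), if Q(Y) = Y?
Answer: 1/99625 ≈ 1.0038e-5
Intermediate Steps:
1/(Q(-124) + 99749) = 1/(-124 + 99749) = 1/99625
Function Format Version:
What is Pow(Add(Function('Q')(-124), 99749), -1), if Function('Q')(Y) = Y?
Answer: Rational(1, 99625) ≈ 1.0038e-5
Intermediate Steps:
Pow(Add(Function('Q')(-124), 99749), -1) = Pow(Add(-124, 99749), -1) = Pow(99625, -1) = Rational(1, 99625)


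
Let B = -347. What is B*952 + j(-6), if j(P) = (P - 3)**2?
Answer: -330263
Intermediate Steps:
j(P) = (-3 + P)**2
B*952 + j(-6) = -347*952 + (-3 - 6)**2 = -330344 + (-9)**2 = -330344 + 81 = -330263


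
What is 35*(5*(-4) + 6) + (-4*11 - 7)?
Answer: -541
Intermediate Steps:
35*(5*(-4) + 6) + (-4*11 - 7) = 35*(-20 + 6) + (-44 - 7) = 35*(-14) - 51 = -490 - 51 = -541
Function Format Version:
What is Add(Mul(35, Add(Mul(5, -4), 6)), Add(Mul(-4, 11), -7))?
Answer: -541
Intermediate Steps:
Add(Mul(35, Add(Mul(5, -4), 6)), Add(Mul(-4, 11), -7)) = Add(Mul(35, Add(-20, 6)), Add(-44, -7)) = Add(Mul(35, -14), -51) = Add(-490, -51) = -541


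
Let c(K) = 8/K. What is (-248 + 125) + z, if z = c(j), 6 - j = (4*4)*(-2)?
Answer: -2333/19 ≈ -122.79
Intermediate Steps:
j = 38 (j = 6 - 4*4*(-2) = 6 - 16*(-2) = 6 - 1*(-32) = 6 + 32 = 38)
z = 4/19 (z = 8/38 = 8*(1/38) = 4/19 ≈ 0.21053)
(-248 + 125) + z = (-248 + 125) + 4/19 = -123 + 4/19 = -2333/19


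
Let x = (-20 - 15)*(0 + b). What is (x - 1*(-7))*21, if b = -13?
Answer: 9702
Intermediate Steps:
x = 455 (x = (-20 - 15)*(0 - 13) = -35*(-13) = 455)
(x - 1*(-7))*21 = (455 - 1*(-7))*21 = (455 + 7)*21 = 462*21 = 9702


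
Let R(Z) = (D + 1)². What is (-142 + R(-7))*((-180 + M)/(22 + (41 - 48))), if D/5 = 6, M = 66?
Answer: -31122/5 ≈ -6224.4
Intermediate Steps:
D = 30 (D = 5*6 = 30)
R(Z) = 961 (R(Z) = (30 + 1)² = 31² = 961)
(-142 + R(-7))*((-180 + M)/(22 + (41 - 48))) = (-142 + 961)*((-180 + 66)/(22 + (41 - 48))) = 819*(-114/(22 - 7)) = 819*(-114/15) = 819*(-114*1/15) = 819*(-38/5) = -31122/5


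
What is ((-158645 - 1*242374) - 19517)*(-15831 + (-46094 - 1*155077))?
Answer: 91257153072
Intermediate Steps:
((-158645 - 1*242374) - 19517)*(-15831 + (-46094 - 1*155077)) = ((-158645 - 242374) - 19517)*(-15831 + (-46094 - 155077)) = (-401019 - 19517)*(-15831 - 201171) = -420536*(-217002) = 91257153072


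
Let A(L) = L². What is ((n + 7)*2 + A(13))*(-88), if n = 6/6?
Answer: -16280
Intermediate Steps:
n = 1 (n = 6*(⅙) = 1)
((n + 7)*2 + A(13))*(-88) = ((1 + 7)*2 + 13²)*(-88) = (8*2 + 169)*(-88) = (16 + 169)*(-88) = 185*(-88) = -16280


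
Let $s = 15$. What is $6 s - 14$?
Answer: $76$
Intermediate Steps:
$6 s - 14 = 6 \cdot 15 - 14 = 90 - 14 = 76$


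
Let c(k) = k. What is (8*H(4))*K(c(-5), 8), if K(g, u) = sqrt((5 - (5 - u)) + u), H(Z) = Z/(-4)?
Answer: -32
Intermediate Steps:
H(Z) = -Z/4 (H(Z) = Z*(-1/4) = -Z/4)
K(g, u) = sqrt(2)*sqrt(u) (K(g, u) = sqrt((5 + (-5 + u)) + u) = sqrt(u + u) = sqrt(2*u) = sqrt(2)*sqrt(u))
(8*H(4))*K(c(-5), 8) = (8*(-1/4*4))*(sqrt(2)*sqrt(8)) = (8*(-1))*(sqrt(2)*(2*sqrt(2))) = -8*4 = -32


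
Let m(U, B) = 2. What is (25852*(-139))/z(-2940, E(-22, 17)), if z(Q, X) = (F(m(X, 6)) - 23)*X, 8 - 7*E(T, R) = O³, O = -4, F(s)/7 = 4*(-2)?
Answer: 6288499/1422 ≈ 4422.3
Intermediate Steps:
F(s) = -56 (F(s) = 7*(4*(-2)) = 7*(-8) = -56)
E(T, R) = 72/7 (E(T, R) = 8/7 - ⅐*(-4)³ = 8/7 - ⅐*(-64) = 8/7 + 64/7 = 72/7)
z(Q, X) = -79*X (z(Q, X) = (-56 - 23)*X = -79*X)
(25852*(-139))/z(-2940, E(-22, 17)) = (25852*(-139))/((-79*72/7)) = -3593428/(-5688/7) = -3593428*(-7/5688) = 6288499/1422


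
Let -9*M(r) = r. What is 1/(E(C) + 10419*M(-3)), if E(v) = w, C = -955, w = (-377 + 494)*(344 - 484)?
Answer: -1/12907 ≈ -7.7477e-5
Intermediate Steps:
M(r) = -r/9
w = -16380 (w = 117*(-140) = -16380)
E(v) = -16380
1/(E(C) + 10419*M(-3)) = 1/(-16380 + 10419*(-1/9*(-3))) = 1/(-16380 + 10419*(1/3)) = 1/(-16380 + 3473) = 1/(-12907) = -1/12907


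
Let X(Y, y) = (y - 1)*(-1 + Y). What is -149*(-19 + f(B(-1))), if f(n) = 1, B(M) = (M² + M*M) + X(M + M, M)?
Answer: 2682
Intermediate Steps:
X(Y, y) = (-1 + Y)*(-1 + y) (X(Y, y) = (-1 + y)*(-1 + Y) = (-1 + Y)*(-1 + y))
B(M) = 1 - 3*M + 4*M² (B(M) = (M² + M*M) + (1 - (M + M) - M + (M + M)*M) = (M² + M²) + (1 - 2*M - M + (2*M)*M) = 2*M² + (1 - 2*M - M + 2*M²) = 2*M² + (1 - 3*M + 2*M²) = 1 - 3*M + 4*M²)
-149*(-19 + f(B(-1))) = -149*(-19 + 1) = -149*(-18) = 2682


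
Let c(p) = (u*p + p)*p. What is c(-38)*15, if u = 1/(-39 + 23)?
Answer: 81225/4 ≈ 20306.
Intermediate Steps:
u = -1/16 (u = 1/(-16) = -1/16 ≈ -0.062500)
c(p) = 15*p**2/16 (c(p) = (-p/16 + p)*p = (15*p/16)*p = 15*p**2/16)
c(-38)*15 = ((15/16)*(-38)**2)*15 = ((15/16)*1444)*15 = (5415/4)*15 = 81225/4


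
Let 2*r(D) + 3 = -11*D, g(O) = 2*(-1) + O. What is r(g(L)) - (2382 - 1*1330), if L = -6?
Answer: -2019/2 ≈ -1009.5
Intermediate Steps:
g(O) = -2 + O
r(D) = -3/2 - 11*D/2 (r(D) = -3/2 + (-11*D)/2 = -3/2 - 11*D/2)
r(g(L)) - (2382 - 1*1330) = (-3/2 - 11*(-2 - 6)/2) - (2382 - 1*1330) = (-3/2 - 11/2*(-8)) - (2382 - 1330) = (-3/2 + 44) - 1*1052 = 85/2 - 1052 = -2019/2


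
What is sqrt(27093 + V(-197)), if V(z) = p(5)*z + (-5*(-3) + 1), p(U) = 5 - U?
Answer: sqrt(27109) ≈ 164.65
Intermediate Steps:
V(z) = 16 (V(z) = (5 - 1*5)*z + (-5*(-3) + 1) = (5 - 5)*z + (15 + 1) = 0*z + 16 = 0 + 16 = 16)
sqrt(27093 + V(-197)) = sqrt(27093 + 16) = sqrt(27109)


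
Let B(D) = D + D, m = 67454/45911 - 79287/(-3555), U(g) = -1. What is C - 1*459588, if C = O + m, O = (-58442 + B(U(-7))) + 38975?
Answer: -26061580008686/54404535 ≈ -4.7903e+5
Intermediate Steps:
m = 1293314809/54404535 (m = 67454*(1/45911) - 79287*(-1/3555) = 67454/45911 + 26429/1185 = 1293314809/54404535 ≈ 23.772)
B(D) = 2*D
O = -19469 (O = (-58442 + 2*(-1)) + 38975 = (-58442 - 2) + 38975 = -58444 + 38975 = -19469)
C = -1057908577106/54404535 (C = -19469 + 1293314809/54404535 = -1057908577106/54404535 ≈ -19445.)
C - 1*459588 = -1057908577106/54404535 - 1*459588 = -1057908577106/54404535 - 459588 = -26061580008686/54404535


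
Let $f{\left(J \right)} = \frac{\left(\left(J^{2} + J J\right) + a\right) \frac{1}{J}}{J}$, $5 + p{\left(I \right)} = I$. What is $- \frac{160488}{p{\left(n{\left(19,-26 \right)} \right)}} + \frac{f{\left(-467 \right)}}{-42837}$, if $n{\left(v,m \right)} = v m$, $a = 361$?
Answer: $\frac{499774457650541}{1553932322669} \approx 321.62$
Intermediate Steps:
$n{\left(v,m \right)} = m v$
$p{\left(I \right)} = -5 + I$
$f{\left(J \right)} = \frac{361 + 2 J^{2}}{J^{2}}$ ($f{\left(J \right)} = \frac{\left(\left(J^{2} + J J\right) + 361\right) \frac{1}{J}}{J} = \frac{\left(\left(J^{2} + J^{2}\right) + 361\right) \frac{1}{J}}{J} = \frac{\left(2 J^{2} + 361\right) \frac{1}{J}}{J} = \frac{\left(361 + 2 J^{2}\right) \frac{1}{J}}{J} = \frac{\frac{1}{J} \left(361 + 2 J^{2}\right)}{J} = \frac{361 + 2 J^{2}}{J^{2}}$)
$- \frac{160488}{p{\left(n{\left(19,-26 \right)} \right)}} + \frac{f{\left(-467 \right)}}{-42837} = - \frac{160488}{-5 - 494} + \frac{2 + \frac{361}{218089}}{-42837} = - \frac{160488}{-5 - 494} + \left(2 + 361 \cdot \frac{1}{218089}\right) \left(- \frac{1}{42837}\right) = - \frac{160488}{-499} + \left(2 + \frac{361}{218089}\right) \left(- \frac{1}{42837}\right) = \left(-160488\right) \left(- \frac{1}{499}\right) + \frac{436539}{218089} \left(- \frac{1}{42837}\right) = \frac{160488}{499} - \frac{145513}{3114092831} = \frac{499774457650541}{1553932322669}$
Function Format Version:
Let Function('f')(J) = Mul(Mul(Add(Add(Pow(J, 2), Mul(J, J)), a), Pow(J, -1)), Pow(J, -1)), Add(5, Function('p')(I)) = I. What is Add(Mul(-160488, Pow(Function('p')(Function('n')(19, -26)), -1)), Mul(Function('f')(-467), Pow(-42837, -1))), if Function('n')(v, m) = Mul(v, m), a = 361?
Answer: Rational(499774457650541, 1553932322669) ≈ 321.62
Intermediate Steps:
Function('n')(v, m) = Mul(m, v)
Function('p')(I) = Add(-5, I)
Function('f')(J) = Mul(Pow(J, -2), Add(361, Mul(2, Pow(J, 2)))) (Function('f')(J) = Mul(Mul(Add(Add(Pow(J, 2), Mul(J, J)), 361), Pow(J, -1)), Pow(J, -1)) = Mul(Mul(Add(Add(Pow(J, 2), Pow(J, 2)), 361), Pow(J, -1)), Pow(J, -1)) = Mul(Mul(Add(Mul(2, Pow(J, 2)), 361), Pow(J, -1)), Pow(J, -1)) = Mul(Mul(Add(361, Mul(2, Pow(J, 2))), Pow(J, -1)), Pow(J, -1)) = Mul(Mul(Pow(J, -1), Add(361, Mul(2, Pow(J, 2)))), Pow(J, -1)) = Mul(Pow(J, -2), Add(361, Mul(2, Pow(J, 2)))))
Add(Mul(-160488, Pow(Function('p')(Function('n')(19, -26)), -1)), Mul(Function('f')(-467), Pow(-42837, -1))) = Add(Mul(-160488, Pow(Add(-5, Mul(-26, 19)), -1)), Mul(Add(2, Mul(361, Pow(-467, -2))), Pow(-42837, -1))) = Add(Mul(-160488, Pow(Add(-5, -494), -1)), Mul(Add(2, Mul(361, Rational(1, 218089))), Rational(-1, 42837))) = Add(Mul(-160488, Pow(-499, -1)), Mul(Add(2, Rational(361, 218089)), Rational(-1, 42837))) = Add(Mul(-160488, Rational(-1, 499)), Mul(Rational(436539, 218089), Rational(-1, 42837))) = Add(Rational(160488, 499), Rational(-145513, 3114092831)) = Rational(499774457650541, 1553932322669)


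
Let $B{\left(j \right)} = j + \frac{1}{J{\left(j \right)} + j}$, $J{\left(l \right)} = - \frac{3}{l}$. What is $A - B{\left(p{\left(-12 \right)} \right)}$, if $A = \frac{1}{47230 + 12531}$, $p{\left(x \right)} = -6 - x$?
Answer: $- \frac{4063737}{657371} \approx -6.1818$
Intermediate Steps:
$A = \frac{1}{59761} \approx 1.6733 \cdot 10^{-5}$
$B{\left(j \right)} = j + \frac{1}{j - \frac{3}{j}}$ ($B{\left(j \right)} = j + \frac{1}{- \frac{3}{j} + j} = j + \frac{1}{j - \frac{3}{j}}$)
$A - B{\left(p{\left(-12 \right)} \right)} = \frac{1}{59761} - \frac{\left(-6 - -12\right) \left(-2 + \left(-6 - -12\right)^{2}\right)}{-3 + \left(-6 - -12\right)^{2}} = \frac{1}{59761} - \frac{\left(-6 + 12\right) \left(-2 + \left(-6 + 12\right)^{2}\right)}{-3 + \left(-6 + 12\right)^{2}} = \frac{1}{59761} - \frac{6 \left(-2 + 6^{2}\right)}{-3 + 6^{2}} = \frac{1}{59761} - \frac{6 \left(-2 + 36\right)}{-3 + 36} = \frac{1}{59761} - 6 \cdot \frac{1}{33} \cdot 34 = \frac{1}{59761} - \frac{68}{11} = - \frac{4063737}{657371}$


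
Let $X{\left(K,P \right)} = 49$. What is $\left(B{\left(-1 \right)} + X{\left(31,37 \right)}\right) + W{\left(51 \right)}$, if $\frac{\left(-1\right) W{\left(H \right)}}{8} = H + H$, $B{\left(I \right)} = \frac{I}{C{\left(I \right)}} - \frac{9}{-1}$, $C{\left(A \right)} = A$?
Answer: $-757$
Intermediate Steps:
$B{\left(I \right)} = 10$ ($B{\left(I \right)} = \frac{I}{I} - \frac{9}{-1} = 1 - -9 = 1 + 9 = 10$)
$W{\left(H \right)} = - 16 H$ ($W{\left(H \right)} = - 8 \left(H + H\right) = - 8 \cdot 2 H = - 16 H$)
$\left(B{\left(-1 \right)} + X{\left(31,37 \right)}\right) + W{\left(51 \right)} = \left(10 + 49\right) - 816 = 59 - 816 = -757$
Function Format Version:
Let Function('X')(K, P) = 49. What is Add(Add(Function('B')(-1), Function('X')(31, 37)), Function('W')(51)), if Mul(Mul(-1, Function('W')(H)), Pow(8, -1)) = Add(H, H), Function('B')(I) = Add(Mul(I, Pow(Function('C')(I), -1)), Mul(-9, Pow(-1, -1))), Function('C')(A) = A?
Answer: -757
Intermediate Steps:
Function('B')(I) = 10 (Function('B')(I) = Add(Mul(I, Pow(I, -1)), Mul(-9, Pow(-1, -1))) = Add(1, Mul(-9, -1)) = Add(1, 9) = 10)
Function('W')(H) = Mul(-16, H) (Function('W')(H) = Mul(-8, Add(H, H)) = Mul(-8, Mul(2, H)) = Mul(-16, H))
Add(Add(Function('B')(-1), Function('X')(31, 37)), Function('W')(51)) = Add(Add(10, 49), Mul(-16, 51)) = Add(59, -816) = -757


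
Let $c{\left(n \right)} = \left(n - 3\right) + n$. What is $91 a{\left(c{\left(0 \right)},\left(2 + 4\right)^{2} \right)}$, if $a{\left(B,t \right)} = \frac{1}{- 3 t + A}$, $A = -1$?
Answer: $- \frac{91}{109} \approx -0.83486$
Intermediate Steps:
$c{\left(n \right)} = -3 + 2 n$ ($c{\left(n \right)} = \left(-3 + n\right) + n = -3 + 2 n$)
$a{\left(B,t \right)} = \frac{1}{-1 - 3 t}$ ($a{\left(B,t \right)} = \frac{1}{- 3 t - 1} = \frac{1}{-1 - 3 t}$)
$91 a{\left(c{\left(0 \right)},\left(2 + 4\right)^{2} \right)} = 91 \left(- \frac{1}{1 + 3 \left(2 + 4\right)^{2}}\right) = 91 \left(- \frac{1}{1 + 3 \cdot 6^{2}}\right) = 91 \left(- \frac{1}{1 + 3 \cdot 36}\right) = 91 \left(- \frac{1}{1 + 108}\right) = 91 \left(- \frac{1}{109}\right) = - \frac{91}{109}$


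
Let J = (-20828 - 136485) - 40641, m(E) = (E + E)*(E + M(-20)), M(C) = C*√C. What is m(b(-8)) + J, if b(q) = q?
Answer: -197826 + 640*I*√5 ≈ -1.9783e+5 + 1431.1*I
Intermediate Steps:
M(C) = C^(3/2)
m(E) = 2*E*(E - 40*I*√5) (m(E) = (E + E)*(E + (-20)^(3/2)) = (2*E)*(E - 40*I*√5) = 2*E*(E - 40*I*√5))
J = -197954 (J = -157313 - 40641 = -197954)
m(b(-8)) + J = 2*(-8)*(-8 - 40*I*√5) - 197954 = (128 + 640*I*√5) - 197954 = -197826 + 640*I*√5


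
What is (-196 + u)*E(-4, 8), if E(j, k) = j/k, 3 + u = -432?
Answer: 631/2 ≈ 315.50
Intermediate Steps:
u = -435 (u = -3 - 432 = -435)
(-196 + u)*E(-4, 8) = (-196 - 435)*(-4/8) = -(-2524)/8 = -631*(-1/2) = 631/2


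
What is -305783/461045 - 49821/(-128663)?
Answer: -16373235184/59319432835 ≈ -0.27602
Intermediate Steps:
-305783/461045 - 49821/(-128663) = -305783*1/461045 - 49821*(-1/128663) = -305783/461045 + 49821/128663 = -16373235184/59319432835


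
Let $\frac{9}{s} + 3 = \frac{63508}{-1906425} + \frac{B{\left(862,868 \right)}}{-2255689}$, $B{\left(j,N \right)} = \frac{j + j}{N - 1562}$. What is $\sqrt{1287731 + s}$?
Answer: $\frac{\sqrt{26382443634346891507277003461167677126}}{4526321877524639} \approx 1134.8$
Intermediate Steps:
$B{\left(j,N \right)} = \frac{2 j}{-1562 + N}$
$s = - \frac{13429842839399475}{4526321877524639}$ ($s = \frac{9}{-3 + \left(\frac{63508}{-1906425} + \frac{2 \cdot 862 \frac{1}{-1562 + 868}}{-2255689}\right)} = \frac{9}{-3 + \left(63508 \left(- \frac{1}{1906425}\right) + 2 \cdot 862 \frac{1}{-694} \left(- \frac{1}{2255689}\right)\right)} = \frac{9}{-3 - \left(\frac{63508}{1906425} - 2 \cdot 862 \left(- \frac{1}{694}\right) \left(- \frac{1}{2255689}\right)\right)} = \frac{9}{-3 - \frac{49707597724814}{1492204759933275}} = \frac{9}{- \frac{4526321877524639}{1492204759933275}} = 9 \left(- \frac{1492204759933275}{4526321877524639}\right) = - \frac{13429842839399475}{4526321877524639} \approx -2.9671$)
$\sqrt{1287731 + s} = \sqrt{1287731 - \frac{13429842839399475}{4526321877524639}} = \sqrt{\frac{5828671567823841504634}{4526321877524639}} = \frac{\sqrt{26382443634346891507277003461167677126}}{4526321877524639}$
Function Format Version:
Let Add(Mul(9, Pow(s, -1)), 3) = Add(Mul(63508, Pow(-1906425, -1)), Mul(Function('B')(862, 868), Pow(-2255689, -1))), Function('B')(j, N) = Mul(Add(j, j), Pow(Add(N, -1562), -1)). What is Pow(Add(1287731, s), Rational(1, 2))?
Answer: Mul(Rational(1, 4526321877524639), Pow(26382443634346891507277003461167677126, Rational(1, 2))) ≈ 1134.8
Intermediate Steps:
Function('B')(j, N) = Mul(2, j, Pow(Add(-1562, N), -1)) (Function('B')(j, N) = Mul(Mul(2, j), Pow(Add(-1562, N), -1)) = Mul(2, j, Pow(Add(-1562, N), -1)))
s = Rational(-13429842839399475, 4526321877524639) (s = Mul(9, Pow(Add(-3, Add(Mul(63508, Pow(-1906425, -1)), Mul(Mul(2, 862, Pow(Add(-1562, 868), -1)), Pow(-2255689, -1)))), -1)) = Mul(9, Pow(Add(-3, Add(Mul(63508, Rational(-1, 1906425)), Mul(Mul(2, 862, Pow(-694, -1)), Rational(-1, 2255689)))), -1)) = Mul(9, Pow(Add(-3, Add(Rational(-63508, 1906425), Mul(Mul(2, 862, Rational(-1, 694)), Rational(-1, 2255689)))), -1)) = Mul(9, Pow(Add(-3, Add(Rational(-63508, 1906425), Mul(Rational(-862, 347), Rational(-1, 2255689)))), -1)) = Mul(9, Pow(Add(-3, Add(Rational(-63508, 1906425), Rational(862, 782724083))), -1)) = Mul(9, Pow(Add(-3, Rational(-49707597724814, 1492204759933275)), -1)) = Mul(9, Pow(Rational(-4526321877524639, 1492204759933275), -1)) = Mul(9, Rational(-1492204759933275, 4526321877524639)) = Rational(-13429842839399475, 4526321877524639) ≈ -2.9671)
Pow(Add(1287731, s), Rational(1, 2)) = Pow(Add(1287731, Rational(-13429842839399475, 4526321877524639)), Rational(1, 2)) = Pow(Rational(5828671567823841504634, 4526321877524639), Rational(1, 2)) = Mul(Rational(1, 4526321877524639), Pow(26382443634346891507277003461167677126, Rational(1, 2)))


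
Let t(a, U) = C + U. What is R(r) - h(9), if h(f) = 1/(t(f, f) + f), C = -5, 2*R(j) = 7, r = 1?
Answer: 89/26 ≈ 3.4231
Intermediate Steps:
R(j) = 7/2 (R(j) = (1/2)*7 = 7/2)
t(a, U) = -5 + U
h(f) = 1/(-5 + 2*f) (h(f) = 1/((-5 + f) + f) = 1/(-5 + 2*f))
R(r) - h(9) = 7/2 - 1/(-5 + 2*9) = 7/2 - 1/(-5 + 18) = 7/2 - 1/13 = 89/26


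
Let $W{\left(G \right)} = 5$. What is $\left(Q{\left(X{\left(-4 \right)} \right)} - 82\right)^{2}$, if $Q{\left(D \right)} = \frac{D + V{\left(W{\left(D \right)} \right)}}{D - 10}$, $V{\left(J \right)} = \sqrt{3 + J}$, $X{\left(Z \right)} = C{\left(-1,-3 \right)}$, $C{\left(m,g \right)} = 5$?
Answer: $\frac{172233}{25} + \frac{332 \sqrt{2}}{5} \approx 6983.2$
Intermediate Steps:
$X{\left(Z \right)} = 5$
$Q{\left(D \right)} = \frac{D + 2 \sqrt{2}}{-10 + D}$ ($Q{\left(D \right)} = \frac{D + \sqrt{3 + 5}}{D - 10} = \frac{D + \sqrt{8}}{-10 + D} = \frac{D + 2 \sqrt{2}}{-10 + D}$)
$\left(Q{\left(X{\left(-4 \right)} \right)} - 82\right)^{2} = \left(\frac{5 + 2 \sqrt{2}}{-10 + 5} - 82\right)^{2} = \left(\frac{5 + 2 \sqrt{2}}{-5} - 82\right)^{2} = \left(- \frac{5 + 2 \sqrt{2}}{5} - 82\right)^{2} = \left(\left(-1 - \frac{2 \sqrt{2}}{5}\right) - 82\right)^{2} = \left(-83 - \frac{2 \sqrt{2}}{5}\right)^{2}$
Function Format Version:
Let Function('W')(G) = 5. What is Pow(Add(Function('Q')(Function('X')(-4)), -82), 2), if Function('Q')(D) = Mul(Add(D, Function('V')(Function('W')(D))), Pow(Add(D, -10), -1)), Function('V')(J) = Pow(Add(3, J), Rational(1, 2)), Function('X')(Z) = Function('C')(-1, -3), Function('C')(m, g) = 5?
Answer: Add(Rational(172233, 25), Mul(Rational(332, 5), Pow(2, Rational(1, 2)))) ≈ 6983.2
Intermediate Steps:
Function('X')(Z) = 5
Function('Q')(D) = Mul(Pow(Add(-10, D), -1), Add(D, Mul(2, Pow(2, Rational(1, 2))))) (Function('Q')(D) = Mul(Add(D, Pow(Add(3, 5), Rational(1, 2))), Pow(Add(D, -10), -1)) = Mul(Add(D, Pow(8, Rational(1, 2))), Pow(Add(-10, D), -1)) = Mul(Add(D, Mul(2, Pow(2, Rational(1, 2)))), Pow(Add(-10, D), -1)) = Mul(Pow(Add(-10, D), -1), Add(D, Mul(2, Pow(2, Rational(1, 2))))))
Pow(Add(Function('Q')(Function('X')(-4)), -82), 2) = Pow(Add(Mul(Pow(Add(-10, 5), -1), Add(5, Mul(2, Pow(2, Rational(1, 2))))), -82), 2) = Pow(Add(Mul(Pow(-5, -1), Add(5, Mul(2, Pow(2, Rational(1, 2))))), -82), 2) = Pow(Add(Mul(Rational(-1, 5), Add(5, Mul(2, Pow(2, Rational(1, 2))))), -82), 2) = Pow(Add(Add(-1, Mul(Rational(-2, 5), Pow(2, Rational(1, 2)))), -82), 2) = Pow(Add(-83, Mul(Rational(-2, 5), Pow(2, Rational(1, 2)))), 2)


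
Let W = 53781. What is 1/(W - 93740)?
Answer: -1/39959 ≈ -2.5026e-5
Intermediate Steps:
1/(W - 93740) = 1/(53781 - 93740) = 1/(-39959) = -1/39959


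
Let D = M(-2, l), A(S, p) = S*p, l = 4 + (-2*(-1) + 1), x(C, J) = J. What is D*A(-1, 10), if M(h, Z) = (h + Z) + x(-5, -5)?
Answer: 0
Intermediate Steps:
l = 7 (l = 4 + (2 + 1) = 4 + 3 = 7)
M(h, Z) = -5 + Z + h (M(h, Z) = (h + Z) - 5 = (Z + h) - 5 = -5 + Z + h)
D = 0 (D = -5 + 7 - 2 = 0)
D*A(-1, 10) = 0*(-1*10) = 0*(-10) = 0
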